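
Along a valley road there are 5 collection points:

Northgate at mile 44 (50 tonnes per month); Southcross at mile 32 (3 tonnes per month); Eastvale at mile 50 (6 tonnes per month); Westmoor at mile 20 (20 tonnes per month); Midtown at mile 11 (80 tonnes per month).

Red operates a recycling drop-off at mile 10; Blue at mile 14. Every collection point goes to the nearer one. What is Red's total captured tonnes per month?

The indifferent point is the midpoint (10+14)/2 = 12; collection points left of it (closer to Red at 10) go to Red, those right go to Blue.
  Midtown at 11 (w=80) → Red
  Westmoor at 20 (w=20) → Blue
  Southcross at 32 (w=3) → Blue
  Northgate at 44 (w=50) → Blue
  Eastvale at 50 (w=6) → Blue
Red captures 80; Blue captures 79.

80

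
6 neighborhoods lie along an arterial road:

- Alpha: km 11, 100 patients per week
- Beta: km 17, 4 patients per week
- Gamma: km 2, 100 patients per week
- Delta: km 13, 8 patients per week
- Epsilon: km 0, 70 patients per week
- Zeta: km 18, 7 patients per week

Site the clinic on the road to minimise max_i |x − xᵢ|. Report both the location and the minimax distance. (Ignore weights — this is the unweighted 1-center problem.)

The 1-center on a line is the midpoint of the two extreme points: leftmost at 0, rightmost at 18.
Optimal location = (0 + 18)/2 = 9; maximum distance = (18 − 0)/2 = 9.

location 9, max distance 9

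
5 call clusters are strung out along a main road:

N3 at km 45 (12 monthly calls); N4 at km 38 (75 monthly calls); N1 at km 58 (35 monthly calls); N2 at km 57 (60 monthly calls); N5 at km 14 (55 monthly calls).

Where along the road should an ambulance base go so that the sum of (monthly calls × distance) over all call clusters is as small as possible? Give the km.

x = 38

For a sum of weighted absolute distances on a line, the optimum is the weighted median (not the mean). Total weight W = 237; half-weight = 118.5.
Sort by position and accumulate weight:
  km 14 (N5, w=55) → cum 55
  km 38 (N4, w=75) → cum 130  ≥ 118.5 → median here
  km 45 (N3, w=12) → cum 142
  km 57 (N2, w=60) → cum 202
  km 58 (N1, w=35) → cum 237
Optimal location: km 38.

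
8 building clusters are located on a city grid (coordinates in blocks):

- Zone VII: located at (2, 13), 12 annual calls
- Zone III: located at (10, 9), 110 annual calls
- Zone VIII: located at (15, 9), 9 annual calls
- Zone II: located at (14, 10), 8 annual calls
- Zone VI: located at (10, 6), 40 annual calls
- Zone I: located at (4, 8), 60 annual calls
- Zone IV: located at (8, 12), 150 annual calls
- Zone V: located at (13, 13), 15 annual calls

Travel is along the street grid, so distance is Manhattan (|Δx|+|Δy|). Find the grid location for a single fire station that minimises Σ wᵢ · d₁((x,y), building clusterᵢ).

(8, 9)

Manhattan distance separates: Σwᵢ(|x−xᵢ|+|y−yᵢ|) = Σwᵢ|x−xᵢ| + Σwᵢ|y−yᵢ|, so x and y are optimised independently as 1-D weighted medians.
Total weight W = 404; half = 202.
x-coordinate, sorted with cumulative weight:
  x=2 (Zone VII, w=12) cum 12
  x=4 (Zone I, w=60) cum 72
  x=8 (Zone IV, w=150) cum 222  ← median
  x=10 (Zone III, w=110) cum 332
  x=10 (Zone VI, w=40) cum 372
  x=13 (Zone V, w=15) cum 387
  x=14 (Zone II, w=8) cum 395
  x=15 (Zone VIII, w=9) cum 404
⇒ x* = 8
y-coordinate, sorted with cumulative weight:
  y=6 (Zone VI, w=40) cum 40
  y=8 (Zone I, w=60) cum 100
  y=9 (Zone III, w=110) cum 210  ← median
  y=9 (Zone VIII, w=9) cum 219
  y=10 (Zone II, w=8) cum 227
  y=12 (Zone IV, w=150) cum 377
  y=13 (Zone VII, w=12) cum 389
  y=13 (Zone V, w=15) cum 404
⇒ y* = 9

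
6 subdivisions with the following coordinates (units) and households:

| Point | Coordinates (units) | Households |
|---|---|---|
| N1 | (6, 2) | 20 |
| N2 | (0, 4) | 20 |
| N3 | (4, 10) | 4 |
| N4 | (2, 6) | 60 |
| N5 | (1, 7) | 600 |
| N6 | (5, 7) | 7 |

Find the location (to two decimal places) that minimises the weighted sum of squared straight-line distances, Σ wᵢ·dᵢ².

(1.25, 6.71)

The minimiser of Σwᵢ‖p−pᵢ‖² is the weighted centroid p* = (Σwᵢpᵢ)/(Σwᵢ).
Σwᵢ = 711.
Σwᵢxᵢ = 20·6 + 20·0 + 4·4 + 60·2 + 600·1 + 7·5 = 891.
Σwᵢyᵢ = 20·2 + 20·4 + 4·10 + 60·6 + 600·7 + 7·7 = 4769.
x* = 891/711 = 1.25, y* = 4769/711 = 6.71.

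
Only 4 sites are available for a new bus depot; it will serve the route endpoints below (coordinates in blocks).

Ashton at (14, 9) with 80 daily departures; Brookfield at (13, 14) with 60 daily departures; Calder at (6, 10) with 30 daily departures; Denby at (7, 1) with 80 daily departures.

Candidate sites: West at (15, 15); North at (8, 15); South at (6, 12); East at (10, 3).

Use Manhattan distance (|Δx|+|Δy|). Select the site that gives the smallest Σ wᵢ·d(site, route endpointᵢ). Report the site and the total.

East, total 2370 blocks

Total weighted distance at each candidate:
  West (15, 15): total = 2920
  North (8, 15): total = 2730
  South (6, 12): total = 2440
  East (10, 3): total = 2370
Minimum is at East with total 2370 blocks.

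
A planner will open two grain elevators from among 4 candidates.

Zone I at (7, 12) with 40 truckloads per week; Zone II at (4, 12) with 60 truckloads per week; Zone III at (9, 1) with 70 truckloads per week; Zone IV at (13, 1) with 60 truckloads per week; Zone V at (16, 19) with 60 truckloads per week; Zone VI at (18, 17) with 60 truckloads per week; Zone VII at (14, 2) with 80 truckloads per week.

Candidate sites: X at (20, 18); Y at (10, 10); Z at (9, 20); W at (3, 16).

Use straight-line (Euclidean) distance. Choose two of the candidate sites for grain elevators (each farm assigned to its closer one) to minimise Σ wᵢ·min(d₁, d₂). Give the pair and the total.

{X, Y}, total 2823.9

Evaluate every pair (each demand assigned to the nearer of the two):
  {X, Y}: total = 2823.9
  {Y, Z}: total = 3435.8
  {Y, W}: total = 3597.0
  {X, W}: total = 4434.8
  {X, Z}: total = 5077.6
  {Z, W}: total = 5104.0
Best pair: {X, Y} with total 2823.9.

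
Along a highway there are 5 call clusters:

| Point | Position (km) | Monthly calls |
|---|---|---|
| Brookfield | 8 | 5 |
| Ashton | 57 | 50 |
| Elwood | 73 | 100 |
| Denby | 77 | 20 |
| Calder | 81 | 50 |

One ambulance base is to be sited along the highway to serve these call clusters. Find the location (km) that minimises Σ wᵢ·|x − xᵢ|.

x = 73

For a sum of weighted absolute distances on a line, the optimum is the weighted median (not the mean). Total weight W = 225; half-weight = 112.5.
Sort by position and accumulate weight:
  km 8 (Brookfield, w=5) → cum 5
  km 57 (Ashton, w=50) → cum 55
  km 73 (Elwood, w=100) → cum 155  ≥ 112.5 → median here
  km 77 (Denby, w=20) → cum 175
  km 81 (Calder, w=50) → cum 225
Optimal location: km 73.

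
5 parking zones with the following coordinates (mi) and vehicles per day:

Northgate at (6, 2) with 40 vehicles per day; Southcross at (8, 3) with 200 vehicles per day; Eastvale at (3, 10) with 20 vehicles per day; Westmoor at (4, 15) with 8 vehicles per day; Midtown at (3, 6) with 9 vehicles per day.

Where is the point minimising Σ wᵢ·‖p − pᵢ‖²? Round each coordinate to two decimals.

The minimiser of Σwᵢ‖p−pᵢ‖² is the weighted centroid p* = (Σwᵢpᵢ)/(Σwᵢ).
Σwᵢ = 277.
Σwᵢxᵢ = 40·6 + 200·8 + 20·3 + 8·4 + 9·3 = 1959.
Σwᵢyᵢ = 40·2 + 200·3 + 20·10 + 8·15 + 9·6 = 1054.
x* = 1959/277 = 7.07, y* = 1054/277 = 3.81.

(7.07, 3.81)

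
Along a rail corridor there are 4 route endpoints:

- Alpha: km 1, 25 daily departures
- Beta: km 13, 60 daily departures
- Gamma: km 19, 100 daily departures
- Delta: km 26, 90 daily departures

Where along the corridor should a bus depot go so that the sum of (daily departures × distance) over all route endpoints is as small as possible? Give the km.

For a sum of weighted absolute distances on a line, the optimum is the weighted median (not the mean). Total weight W = 275; half-weight = 137.5.
Sort by position and accumulate weight:
  km 1 (Alpha, w=25) → cum 25
  km 13 (Beta, w=60) → cum 85
  km 19 (Gamma, w=100) → cum 185  ≥ 137.5 → median here
  km 26 (Delta, w=90) → cum 275
Optimal location: km 19.

x = 19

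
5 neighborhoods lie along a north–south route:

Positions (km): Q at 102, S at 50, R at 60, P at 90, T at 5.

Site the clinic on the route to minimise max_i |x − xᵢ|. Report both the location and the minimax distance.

The 1-center on a line is the midpoint of the two extreme points: leftmost at 5, rightmost at 102.
Optimal location = (5 + 102)/2 = 53.5; maximum distance = (102 − 5)/2 = 48.5.

location 53.5, max distance 48.5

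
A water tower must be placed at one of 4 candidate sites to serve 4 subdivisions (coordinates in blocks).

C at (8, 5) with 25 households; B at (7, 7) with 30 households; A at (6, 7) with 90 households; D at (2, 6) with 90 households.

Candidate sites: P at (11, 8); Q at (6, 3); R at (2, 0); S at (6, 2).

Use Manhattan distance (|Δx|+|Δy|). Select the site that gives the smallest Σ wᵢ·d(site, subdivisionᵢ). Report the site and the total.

Q, total 1240 blocks

Total weighted distance at each candidate:
  P (11, 8): total = 1830
  Q (6, 3): total = 1240
  R (2, 0): total = 2165
  S (6, 2): total = 1475
Minimum is at Q with total 1240 blocks.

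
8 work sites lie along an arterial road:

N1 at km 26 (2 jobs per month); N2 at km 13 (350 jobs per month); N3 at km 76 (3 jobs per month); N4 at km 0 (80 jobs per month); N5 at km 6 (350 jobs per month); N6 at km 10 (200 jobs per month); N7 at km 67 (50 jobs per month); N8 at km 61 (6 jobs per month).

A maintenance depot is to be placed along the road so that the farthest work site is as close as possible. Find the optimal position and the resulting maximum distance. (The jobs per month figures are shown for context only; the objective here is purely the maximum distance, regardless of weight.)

location 38, max distance 38

The 1-center on a line is the midpoint of the two extreme points: leftmost at 0, rightmost at 76.
Optimal location = (0 + 76)/2 = 38; maximum distance = (76 − 0)/2 = 38.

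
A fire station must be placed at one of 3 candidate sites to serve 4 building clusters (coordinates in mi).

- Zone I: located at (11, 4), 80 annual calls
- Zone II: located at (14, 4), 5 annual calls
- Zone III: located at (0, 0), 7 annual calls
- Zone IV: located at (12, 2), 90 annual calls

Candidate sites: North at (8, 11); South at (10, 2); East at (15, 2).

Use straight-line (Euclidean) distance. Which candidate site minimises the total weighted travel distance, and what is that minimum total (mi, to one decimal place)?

South, total 452.6 mi

Total weighted distance at each candidate:
  North (8, 11): total = 1637.0
  South (10, 2): total = 452.6
  East (15, 2): total = 744.9
Minimum is at South with total 452.6 mi.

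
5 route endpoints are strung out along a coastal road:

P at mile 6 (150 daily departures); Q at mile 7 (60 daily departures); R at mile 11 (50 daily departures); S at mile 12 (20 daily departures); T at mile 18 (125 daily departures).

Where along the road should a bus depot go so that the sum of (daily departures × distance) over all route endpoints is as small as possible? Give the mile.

For a sum of weighted absolute distances on a line, the optimum is the weighted median (not the mean). Total weight W = 405; half-weight = 202.5.
Sort by position and accumulate weight:
  mile 6 (P, w=150) → cum 150
  mile 7 (Q, w=60) → cum 210  ≥ 202.5 → median here
  mile 11 (R, w=50) → cum 260
  mile 12 (S, w=20) → cum 280
  mile 18 (T, w=125) → cum 405
Optimal location: mile 7.

x = 7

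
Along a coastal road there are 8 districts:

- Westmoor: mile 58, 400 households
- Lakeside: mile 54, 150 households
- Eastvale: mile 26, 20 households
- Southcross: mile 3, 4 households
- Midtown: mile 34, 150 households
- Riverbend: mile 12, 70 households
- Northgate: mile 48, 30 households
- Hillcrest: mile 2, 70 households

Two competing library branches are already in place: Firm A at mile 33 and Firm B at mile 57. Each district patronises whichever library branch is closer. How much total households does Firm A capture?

The indifferent point is the midpoint (33+57)/2 = 45; districts left of it (closer to Firm A at 33) go to Firm A, those right go to Firm B.
  Hillcrest at 2 (w=70) → Firm A
  Southcross at 3 (w=4) → Firm A
  Riverbend at 12 (w=70) → Firm A
  Eastvale at 26 (w=20) → Firm A
  Midtown at 34 (w=150) → Firm A
  Northgate at 48 (w=30) → Firm B
  Lakeside at 54 (w=150) → Firm B
  Westmoor at 58 (w=400) → Firm B
Firm A captures 314; Firm B captures 580.

314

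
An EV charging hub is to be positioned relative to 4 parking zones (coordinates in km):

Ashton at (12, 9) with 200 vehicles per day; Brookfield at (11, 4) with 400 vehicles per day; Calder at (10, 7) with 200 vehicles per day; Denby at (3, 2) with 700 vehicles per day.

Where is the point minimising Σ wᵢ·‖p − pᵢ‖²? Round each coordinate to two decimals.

The minimiser of Σwᵢ‖p−pᵢ‖² is the weighted centroid p* = (Σwᵢpᵢ)/(Σwᵢ).
Σwᵢ = 1500.
Σwᵢxᵢ = 200·12 + 400·11 + 200·10 + 700·3 = 10900.
Σwᵢyᵢ = 200·9 + 400·4 + 200·7 + 700·2 = 6200.
x* = 10900/1500 = 7.27, y* = 6200/1500 = 4.13.

(7.27, 4.13)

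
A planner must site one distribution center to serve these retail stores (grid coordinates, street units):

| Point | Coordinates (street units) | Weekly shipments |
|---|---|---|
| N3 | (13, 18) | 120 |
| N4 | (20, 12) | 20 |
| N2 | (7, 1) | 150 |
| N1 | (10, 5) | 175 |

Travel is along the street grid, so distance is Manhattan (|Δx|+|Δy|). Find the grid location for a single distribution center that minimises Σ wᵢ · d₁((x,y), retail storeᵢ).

(10, 5)

Manhattan distance separates: Σwᵢ(|x−xᵢ|+|y−yᵢ|) = Σwᵢ|x−xᵢ| + Σwᵢ|y−yᵢ|, so x and y are optimised independently as 1-D weighted medians.
Total weight W = 465; half = 232.5.
x-coordinate, sorted with cumulative weight:
  x=7 (N2, w=150) cum 150
  x=10 (N1, w=175) cum 325  ← median
  x=13 (N3, w=120) cum 445
  x=20 (N4, w=20) cum 465
⇒ x* = 10
y-coordinate, sorted with cumulative weight:
  y=1 (N2, w=150) cum 150
  y=5 (N1, w=175) cum 325  ← median
  y=12 (N4, w=20) cum 345
  y=18 (N3, w=120) cum 465
⇒ y* = 5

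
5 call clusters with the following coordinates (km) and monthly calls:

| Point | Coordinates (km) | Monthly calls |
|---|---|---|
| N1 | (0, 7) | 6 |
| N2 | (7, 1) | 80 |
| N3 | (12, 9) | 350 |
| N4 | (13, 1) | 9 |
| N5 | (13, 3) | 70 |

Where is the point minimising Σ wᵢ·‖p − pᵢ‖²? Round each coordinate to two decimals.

The minimiser of Σwᵢ‖p−pᵢ‖² is the weighted centroid p* = (Σwᵢpᵢ)/(Σwᵢ).
Σwᵢ = 515.
Σwᵢxᵢ = 6·0 + 80·7 + 350·12 + 9·13 + 70·13 = 5787.
Σwᵢyᵢ = 6·7 + 80·1 + 350·9 + 9·1 + 70·3 = 3491.
x* = 5787/515 = 11.24, y* = 3491/515 = 6.78.

(11.24, 6.78)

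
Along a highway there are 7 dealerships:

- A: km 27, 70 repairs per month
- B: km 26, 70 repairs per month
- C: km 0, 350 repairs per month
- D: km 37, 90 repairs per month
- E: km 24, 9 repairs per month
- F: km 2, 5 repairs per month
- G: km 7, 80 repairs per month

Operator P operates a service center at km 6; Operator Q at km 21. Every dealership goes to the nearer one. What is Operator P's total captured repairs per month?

The indifferent point is the midpoint (6+21)/2 = 13.5; dealerships left of it (closer to Operator P at 6) go to Operator P, those right go to Operator Q.
  C at 0 (w=350) → Operator P
  F at 2 (w=5) → Operator P
  G at 7 (w=80) → Operator P
  E at 24 (w=9) → Operator Q
  B at 26 (w=70) → Operator Q
  A at 27 (w=70) → Operator Q
  D at 37 (w=90) → Operator Q
Operator P captures 435; Operator Q captures 239.

435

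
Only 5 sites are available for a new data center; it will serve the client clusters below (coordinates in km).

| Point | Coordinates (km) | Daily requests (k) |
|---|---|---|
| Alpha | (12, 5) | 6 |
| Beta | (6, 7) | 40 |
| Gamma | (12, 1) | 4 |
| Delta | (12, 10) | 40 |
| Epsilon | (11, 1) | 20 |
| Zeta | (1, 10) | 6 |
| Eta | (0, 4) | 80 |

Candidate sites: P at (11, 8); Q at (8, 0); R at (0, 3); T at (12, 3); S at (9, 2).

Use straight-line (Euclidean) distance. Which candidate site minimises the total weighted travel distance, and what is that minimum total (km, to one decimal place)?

Total weighted distance at each candidate:
  P (11, 8): total = 1478.2
  Q (8, 0): total = 1629.0
  R (0, 3): total = 1311.8
  T (12, 3): total = 1674.7
  S (9, 2): total = 1463.3
Minimum is at R with total 1311.8 km.

R, total 1311.8 km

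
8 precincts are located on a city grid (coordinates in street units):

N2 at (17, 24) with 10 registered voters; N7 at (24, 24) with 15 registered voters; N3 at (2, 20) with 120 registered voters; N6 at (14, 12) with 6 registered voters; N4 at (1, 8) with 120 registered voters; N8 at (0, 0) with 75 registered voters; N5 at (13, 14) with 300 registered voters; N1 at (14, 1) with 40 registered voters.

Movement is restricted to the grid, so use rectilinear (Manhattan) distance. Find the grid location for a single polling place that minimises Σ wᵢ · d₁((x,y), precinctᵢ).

Manhattan distance separates: Σwᵢ(|x−xᵢ|+|y−yᵢ|) = Σwᵢ|x−xᵢ| + Σwᵢ|y−yᵢ|, so x and y are optimised independently as 1-D weighted medians.
Total weight W = 686; half = 343.
x-coordinate, sorted with cumulative weight:
  x=0 (N8, w=75) cum 75
  x=1 (N4, w=120) cum 195
  x=2 (N3, w=120) cum 315
  x=13 (N5, w=300) cum 615  ← median
  x=14 (N6, w=6) cum 621
  x=14 (N1, w=40) cum 661
  x=17 (N2, w=10) cum 671
  x=24 (N7, w=15) cum 686
⇒ x* = 13
y-coordinate, sorted with cumulative weight:
  y=0 (N8, w=75) cum 75
  y=1 (N1, w=40) cum 115
  y=8 (N4, w=120) cum 235
  y=12 (N6, w=6) cum 241
  y=14 (N5, w=300) cum 541  ← median
  y=20 (N3, w=120) cum 661
  y=24 (N2, w=10) cum 671
  y=24 (N7, w=15) cum 686
⇒ y* = 14

(13, 14)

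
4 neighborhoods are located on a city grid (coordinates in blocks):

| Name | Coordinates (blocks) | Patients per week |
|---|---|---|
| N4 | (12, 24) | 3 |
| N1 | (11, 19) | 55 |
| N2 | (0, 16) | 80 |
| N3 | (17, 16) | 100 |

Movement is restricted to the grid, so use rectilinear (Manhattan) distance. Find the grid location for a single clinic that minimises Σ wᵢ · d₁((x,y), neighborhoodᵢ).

(11, 16)

Manhattan distance separates: Σwᵢ(|x−xᵢ|+|y−yᵢ|) = Σwᵢ|x−xᵢ| + Σwᵢ|y−yᵢ|, so x and y are optimised independently as 1-D weighted medians.
Total weight W = 238; half = 119.
x-coordinate, sorted with cumulative weight:
  x=0 (N2, w=80) cum 80
  x=11 (N1, w=55) cum 135  ← median
  x=12 (N4, w=3) cum 138
  x=17 (N3, w=100) cum 238
⇒ x* = 11
y-coordinate, sorted with cumulative weight:
  y=16 (N2, w=80) cum 80
  y=16 (N3, w=100) cum 180  ← median
  y=19 (N1, w=55) cum 235
  y=24 (N4, w=3) cum 238
⇒ y* = 16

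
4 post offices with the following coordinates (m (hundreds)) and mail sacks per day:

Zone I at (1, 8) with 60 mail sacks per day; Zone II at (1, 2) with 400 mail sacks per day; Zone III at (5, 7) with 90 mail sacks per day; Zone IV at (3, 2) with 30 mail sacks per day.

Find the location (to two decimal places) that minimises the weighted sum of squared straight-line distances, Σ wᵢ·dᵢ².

The minimiser of Σwᵢ‖p−pᵢ‖² is the weighted centroid p* = (Σwᵢpᵢ)/(Σwᵢ).
Σwᵢ = 580.
Σwᵢxᵢ = 60·1 + 400·1 + 90·5 + 30·3 = 1000.
Σwᵢyᵢ = 60·8 + 400·2 + 90·7 + 30·2 = 1970.
x* = 1000/580 = 1.72, y* = 1970/580 = 3.40.

(1.72, 3.40)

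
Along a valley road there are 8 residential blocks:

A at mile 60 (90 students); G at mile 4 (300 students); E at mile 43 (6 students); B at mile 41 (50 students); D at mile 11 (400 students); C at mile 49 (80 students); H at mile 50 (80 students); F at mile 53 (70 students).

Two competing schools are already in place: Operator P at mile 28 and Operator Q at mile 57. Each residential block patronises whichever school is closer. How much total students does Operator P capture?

The indifferent point is the midpoint (28+57)/2 = 42.5; residential blocks left of it (closer to Operator P at 28) go to Operator P, those right go to Operator Q.
  G at 4 (w=300) → Operator P
  D at 11 (w=400) → Operator P
  B at 41 (w=50) → Operator P
  E at 43 (w=6) → Operator Q
  C at 49 (w=80) → Operator Q
  H at 50 (w=80) → Operator Q
  F at 53 (w=70) → Operator Q
  A at 60 (w=90) → Operator Q
Operator P captures 750; Operator Q captures 326.

750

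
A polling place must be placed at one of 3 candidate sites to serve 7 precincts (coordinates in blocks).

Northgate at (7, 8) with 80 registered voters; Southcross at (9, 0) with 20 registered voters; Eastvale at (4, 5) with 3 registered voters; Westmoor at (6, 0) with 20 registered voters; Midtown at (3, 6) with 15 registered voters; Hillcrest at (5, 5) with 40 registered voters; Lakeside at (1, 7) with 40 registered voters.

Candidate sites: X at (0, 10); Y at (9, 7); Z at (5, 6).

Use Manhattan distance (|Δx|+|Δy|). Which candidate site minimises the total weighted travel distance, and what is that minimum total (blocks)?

Total weighted distance at each candidate:
  X (0, 10): total = 2112
  Y (9, 7): total = 1266
  Z (5, 6): total = 936
Minimum is at Z with total 936 blocks.

Z, total 936 blocks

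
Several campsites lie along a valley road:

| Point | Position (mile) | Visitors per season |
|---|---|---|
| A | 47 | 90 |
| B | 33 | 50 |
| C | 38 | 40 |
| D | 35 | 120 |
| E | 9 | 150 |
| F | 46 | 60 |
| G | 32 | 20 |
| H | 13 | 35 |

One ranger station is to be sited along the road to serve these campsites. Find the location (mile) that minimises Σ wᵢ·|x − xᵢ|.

x = 35

For a sum of weighted absolute distances on a line, the optimum is the weighted median (not the mean). Total weight W = 565; half-weight = 282.5.
Sort by position and accumulate weight:
  mile 9 (E, w=150) → cum 150
  mile 13 (H, w=35) → cum 185
  mile 32 (G, w=20) → cum 205
  mile 33 (B, w=50) → cum 255
  mile 35 (D, w=120) → cum 375  ≥ 282.5 → median here
  mile 38 (C, w=40) → cum 415
  mile 46 (F, w=60) → cum 475
  mile 47 (A, w=90) → cum 565
Optimal location: mile 35.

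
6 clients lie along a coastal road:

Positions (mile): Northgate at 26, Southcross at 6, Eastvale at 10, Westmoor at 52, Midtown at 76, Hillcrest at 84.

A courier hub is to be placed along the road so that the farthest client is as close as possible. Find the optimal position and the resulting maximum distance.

location 45, max distance 39

The 1-center on a line is the midpoint of the two extreme points: leftmost at 6, rightmost at 84.
Optimal location = (6 + 84)/2 = 45; maximum distance = (84 − 6)/2 = 39.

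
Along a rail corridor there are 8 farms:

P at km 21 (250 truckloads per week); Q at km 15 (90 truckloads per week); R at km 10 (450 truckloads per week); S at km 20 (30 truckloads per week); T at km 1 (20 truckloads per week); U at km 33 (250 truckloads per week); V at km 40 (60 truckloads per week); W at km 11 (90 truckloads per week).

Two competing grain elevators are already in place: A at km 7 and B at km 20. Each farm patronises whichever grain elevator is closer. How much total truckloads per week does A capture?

560

The indifferent point is the midpoint (7+20)/2 = 13.5; farms left of it (closer to A at 7) go to A, those right go to B.
  T at 1 (w=20) → A
  R at 10 (w=450) → A
  W at 11 (w=90) → A
  Q at 15 (w=90) → B
  S at 20 (w=30) → B
  P at 21 (w=250) → B
  U at 33 (w=250) → B
  V at 40 (w=60) → B
A captures 560; B captures 680.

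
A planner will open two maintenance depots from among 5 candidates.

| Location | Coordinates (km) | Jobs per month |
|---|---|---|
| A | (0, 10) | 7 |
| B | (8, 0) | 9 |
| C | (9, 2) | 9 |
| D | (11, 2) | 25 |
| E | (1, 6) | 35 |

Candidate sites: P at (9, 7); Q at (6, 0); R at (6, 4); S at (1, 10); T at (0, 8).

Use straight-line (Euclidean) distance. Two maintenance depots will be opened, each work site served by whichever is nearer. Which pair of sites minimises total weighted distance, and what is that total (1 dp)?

Evaluate every pair (each demand assigned to the nearer of the two):
  {Q, T}: total = 277.3
  {R, T}: total = 299.6
  {Q, S}: total = 332.1
  {P, T}: total = 335.5
  {R, S}: total = 354.3
  {P, S}: total = 390.3
  {Q, R}: total = 433.0
  {P, R}: total = 455.2
  {P, Q}: total = 524.8
  {S, T}: total = 597.7
Best pair: {Q, T} with total 277.3.

{Q, T}, total 277.3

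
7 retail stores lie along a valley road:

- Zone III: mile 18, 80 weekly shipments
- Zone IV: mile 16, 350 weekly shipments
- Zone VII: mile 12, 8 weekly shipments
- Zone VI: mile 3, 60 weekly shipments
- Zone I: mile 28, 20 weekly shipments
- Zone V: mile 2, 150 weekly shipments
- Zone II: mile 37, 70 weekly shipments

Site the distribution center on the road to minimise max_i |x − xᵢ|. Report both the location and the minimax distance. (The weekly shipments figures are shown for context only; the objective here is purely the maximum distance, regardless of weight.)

location 19.5, max distance 17.5

The 1-center on a line is the midpoint of the two extreme points: leftmost at 2, rightmost at 37.
Optimal location = (2 + 37)/2 = 19.5; maximum distance = (37 − 2)/2 = 17.5.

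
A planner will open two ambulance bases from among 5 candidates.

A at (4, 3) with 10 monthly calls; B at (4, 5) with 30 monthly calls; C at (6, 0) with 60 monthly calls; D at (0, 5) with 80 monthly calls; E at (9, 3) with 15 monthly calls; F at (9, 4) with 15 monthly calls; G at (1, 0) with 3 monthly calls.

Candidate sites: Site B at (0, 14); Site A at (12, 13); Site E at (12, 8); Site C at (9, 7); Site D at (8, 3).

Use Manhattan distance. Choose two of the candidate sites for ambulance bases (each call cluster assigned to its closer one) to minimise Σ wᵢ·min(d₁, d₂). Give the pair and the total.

{Site B, Site D}, total 1315

Evaluate every pair (each demand assigned to the nearer of the two):
  {Site B, Site D}: total = 1315
  {Site A, Site D}: total = 1395
  {Site E, Site D}: total = 1395
  {Site C, Site D}: total = 1395
  {Site B, Site C}: total = 1770
  {Site A, Site C}: total = 1930
  {Site E, Site C}: total = 1930
  {Site B, Site E}: total = 2290
  {Site A, Site E}: total = 2782
  {Site B, Site A}: total = 2820
Best pair: {Site B, Site D} with total 1315.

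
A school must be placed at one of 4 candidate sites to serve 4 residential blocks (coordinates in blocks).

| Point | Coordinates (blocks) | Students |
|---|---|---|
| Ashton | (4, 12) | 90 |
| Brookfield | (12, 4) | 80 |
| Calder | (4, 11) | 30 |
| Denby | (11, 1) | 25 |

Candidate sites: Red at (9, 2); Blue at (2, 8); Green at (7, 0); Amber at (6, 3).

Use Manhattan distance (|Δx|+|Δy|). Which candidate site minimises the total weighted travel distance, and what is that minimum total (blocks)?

Total weighted distance at each candidate:
  Red (9, 2): total = 2245
  Blue (2, 8): total = 2210
  Green (7, 0): total = 2615
  Amber (6, 3): total = 2025
Minimum is at Amber with total 2025 blocks.

Amber, total 2025 blocks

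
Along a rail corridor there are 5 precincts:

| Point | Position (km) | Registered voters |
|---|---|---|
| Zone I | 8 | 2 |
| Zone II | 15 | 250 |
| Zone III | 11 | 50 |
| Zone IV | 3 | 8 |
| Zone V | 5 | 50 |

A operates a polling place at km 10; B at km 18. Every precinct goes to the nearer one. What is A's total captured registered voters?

The indifferent point is the midpoint (10+18)/2 = 14; precincts left of it (closer to A at 10) go to A, those right go to B.
  Zone IV at 3 (w=8) → A
  Zone V at 5 (w=50) → A
  Zone I at 8 (w=2) → A
  Zone III at 11 (w=50) → A
  Zone II at 15 (w=250) → B
A captures 110; B captures 250.

110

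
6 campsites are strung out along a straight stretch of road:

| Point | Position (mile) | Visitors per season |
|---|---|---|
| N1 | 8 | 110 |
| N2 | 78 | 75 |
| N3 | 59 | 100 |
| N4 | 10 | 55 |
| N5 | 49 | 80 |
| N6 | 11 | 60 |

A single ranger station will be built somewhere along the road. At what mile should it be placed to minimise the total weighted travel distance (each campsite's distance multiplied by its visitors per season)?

For a sum of weighted absolute distances on a line, the optimum is the weighted median (not the mean). Total weight W = 480; half-weight = 240.
Sort by position and accumulate weight:
  mile 8 (N1, w=110) → cum 110
  mile 10 (N4, w=55) → cum 165
  mile 11 (N6, w=60) → cum 225
  mile 49 (N5, w=80) → cum 305  ≥ 240 → median here
  mile 59 (N3, w=100) → cum 405
  mile 78 (N2, w=75) → cum 480
Optimal location: mile 49.

x = 49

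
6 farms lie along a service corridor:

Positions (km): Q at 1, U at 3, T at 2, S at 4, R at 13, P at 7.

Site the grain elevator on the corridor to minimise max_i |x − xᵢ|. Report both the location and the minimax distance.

The 1-center on a line is the midpoint of the two extreme points: leftmost at 1, rightmost at 13.
Optimal location = (1 + 13)/2 = 7; maximum distance = (13 − 1)/2 = 6.

location 7, max distance 6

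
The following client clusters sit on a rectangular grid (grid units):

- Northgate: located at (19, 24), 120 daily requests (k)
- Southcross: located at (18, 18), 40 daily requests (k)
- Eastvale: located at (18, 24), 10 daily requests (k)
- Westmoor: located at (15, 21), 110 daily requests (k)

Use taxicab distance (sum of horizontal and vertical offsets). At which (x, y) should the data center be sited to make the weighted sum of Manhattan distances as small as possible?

Manhattan distance separates: Σwᵢ(|x−xᵢ|+|y−yᵢ|) = Σwᵢ|x−xᵢ| + Σwᵢ|y−yᵢ|, so x and y are optimised independently as 1-D weighted medians.
Total weight W = 280; half = 140.
x-coordinate, sorted with cumulative weight:
  x=15 (Westmoor, w=110) cum 110
  x=18 (Southcross, w=40) cum 150  ← median
  x=18 (Eastvale, w=10) cum 160
  x=19 (Northgate, w=120) cum 280
⇒ x* = 18
y-coordinate, sorted with cumulative weight:
  y=18 (Southcross, w=40) cum 40
  y=21 (Westmoor, w=110) cum 150  ← median
  y=24 (Northgate, w=120) cum 270
  y=24 (Eastvale, w=10) cum 280
⇒ y* = 21

(18, 21)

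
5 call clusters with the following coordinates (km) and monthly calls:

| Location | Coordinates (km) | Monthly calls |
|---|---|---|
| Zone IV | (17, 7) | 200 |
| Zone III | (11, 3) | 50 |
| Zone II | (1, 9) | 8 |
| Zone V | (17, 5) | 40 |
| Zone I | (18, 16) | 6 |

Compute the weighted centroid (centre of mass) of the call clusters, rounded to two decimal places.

(15.61, 6.31)

The minimiser of Σwᵢ‖p−pᵢ‖² is the weighted centroid p* = (Σwᵢpᵢ)/(Σwᵢ).
Σwᵢ = 304.
Σwᵢxᵢ = 200·17 + 50·11 + 8·1 + 40·17 + 6·18 = 4746.
Σwᵢyᵢ = 200·7 + 50·3 + 8·9 + 40·5 + 6·16 = 1918.
x* = 4746/304 = 15.61, y* = 1918/304 = 6.31.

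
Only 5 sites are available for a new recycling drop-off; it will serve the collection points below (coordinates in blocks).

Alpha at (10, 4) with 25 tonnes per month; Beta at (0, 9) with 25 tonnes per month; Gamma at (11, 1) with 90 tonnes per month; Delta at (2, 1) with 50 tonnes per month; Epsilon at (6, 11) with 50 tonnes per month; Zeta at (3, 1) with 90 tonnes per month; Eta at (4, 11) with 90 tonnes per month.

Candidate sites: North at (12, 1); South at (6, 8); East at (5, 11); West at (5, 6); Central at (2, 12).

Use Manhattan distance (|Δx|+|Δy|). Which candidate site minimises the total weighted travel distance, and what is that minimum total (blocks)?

Total weighted distance at each candidate:
  North (12, 1): total = 4445
  South (6, 8): total = 3505
  East (5, 11): total = 3785
  West (5, 6): total = 3235
  Central (2, 12): total = 4475
Minimum is at West with total 3235 blocks.

West, total 3235 blocks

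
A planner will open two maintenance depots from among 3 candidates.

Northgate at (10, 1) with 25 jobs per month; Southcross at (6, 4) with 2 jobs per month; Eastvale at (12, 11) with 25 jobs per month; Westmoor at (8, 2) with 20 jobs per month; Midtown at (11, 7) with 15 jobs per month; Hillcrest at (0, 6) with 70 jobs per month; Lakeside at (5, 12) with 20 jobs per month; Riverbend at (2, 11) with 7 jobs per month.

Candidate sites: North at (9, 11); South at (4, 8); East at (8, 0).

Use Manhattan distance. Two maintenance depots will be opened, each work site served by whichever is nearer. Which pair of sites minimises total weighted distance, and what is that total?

Evaluate every pair (each demand assigned to the nearer of the two):
  {South, East}: total = 1077
  {North, South}: total = 1207
  {North, East}: total = 1421
Best pair: {South, East} with total 1077.

{South, East}, total 1077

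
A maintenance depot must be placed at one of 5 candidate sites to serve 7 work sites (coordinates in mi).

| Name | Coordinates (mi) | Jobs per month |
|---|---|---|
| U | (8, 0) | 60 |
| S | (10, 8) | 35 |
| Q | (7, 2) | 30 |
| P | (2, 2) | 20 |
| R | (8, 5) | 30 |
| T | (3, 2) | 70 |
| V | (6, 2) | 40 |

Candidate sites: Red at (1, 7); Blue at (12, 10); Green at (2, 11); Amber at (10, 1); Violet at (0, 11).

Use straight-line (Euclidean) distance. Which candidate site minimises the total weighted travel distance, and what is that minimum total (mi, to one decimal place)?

Amber, total 1429.3 mi

Total weighted distance at each candidate:
  Red (1, 7): total = 2125.4
  Blue (12, 10): total = 2719.4
  Green (2, 11): total = 2822.1
  Amber (10, 1): total = 1429.3
  Violet (0, 11): total = 3104.7
Minimum is at Amber with total 1429.3 mi.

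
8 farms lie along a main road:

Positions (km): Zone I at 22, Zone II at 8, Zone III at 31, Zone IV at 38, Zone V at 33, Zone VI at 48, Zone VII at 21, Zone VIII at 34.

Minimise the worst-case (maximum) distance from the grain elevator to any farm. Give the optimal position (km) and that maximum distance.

location 28, max distance 20

The 1-center on a line is the midpoint of the two extreme points: leftmost at 8, rightmost at 48.
Optimal location = (8 + 48)/2 = 28; maximum distance = (48 − 8)/2 = 20.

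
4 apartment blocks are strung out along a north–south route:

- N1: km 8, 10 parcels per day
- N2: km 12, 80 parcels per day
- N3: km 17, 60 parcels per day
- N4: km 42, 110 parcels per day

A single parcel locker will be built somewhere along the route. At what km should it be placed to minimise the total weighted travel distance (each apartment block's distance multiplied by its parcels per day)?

For a sum of weighted absolute distances on a line, the optimum is the weighted median (not the mean). Total weight W = 260; half-weight = 130.
Sort by position and accumulate weight:
  km 8 (N1, w=10) → cum 10
  km 12 (N2, w=80) → cum 90
  km 17 (N3, w=60) → cum 150  ≥ 130 → median here
  km 42 (N4, w=110) → cum 260
Optimal location: km 17.

x = 17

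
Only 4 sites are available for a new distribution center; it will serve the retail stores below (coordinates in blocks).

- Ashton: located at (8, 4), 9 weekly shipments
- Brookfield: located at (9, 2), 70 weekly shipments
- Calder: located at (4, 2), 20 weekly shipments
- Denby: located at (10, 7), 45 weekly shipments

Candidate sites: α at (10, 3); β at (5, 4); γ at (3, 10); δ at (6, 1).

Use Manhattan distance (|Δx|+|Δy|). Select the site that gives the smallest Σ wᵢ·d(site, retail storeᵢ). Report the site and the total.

α, total 487 blocks

Total weighted distance at each candidate:
  α (10, 3): total = 487
  β (5, 4): total = 867
  γ (3, 10): total = 1709
  δ (6, 1): total = 835
Minimum is at α with total 487 blocks.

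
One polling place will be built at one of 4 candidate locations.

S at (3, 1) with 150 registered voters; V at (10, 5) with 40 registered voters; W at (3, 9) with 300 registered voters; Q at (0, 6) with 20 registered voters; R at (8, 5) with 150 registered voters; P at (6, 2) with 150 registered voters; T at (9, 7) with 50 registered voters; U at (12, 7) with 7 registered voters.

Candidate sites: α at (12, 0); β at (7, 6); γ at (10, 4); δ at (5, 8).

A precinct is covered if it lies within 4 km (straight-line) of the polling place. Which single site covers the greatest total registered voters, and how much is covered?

δ, covering 300

Coverage radius r = 4 km; a point is covered iff (Δx)²+(Δy)² ≤ 4² = 16.
  α (12, 0): covers {none} → 0
  β (7, 6): covers {V, R, T} → 240
  γ (10, 4): covers {V, R, T, U} → 247
  δ (5, 8): covers {W} → 300
Maximum coverage at δ: 300 registered voters.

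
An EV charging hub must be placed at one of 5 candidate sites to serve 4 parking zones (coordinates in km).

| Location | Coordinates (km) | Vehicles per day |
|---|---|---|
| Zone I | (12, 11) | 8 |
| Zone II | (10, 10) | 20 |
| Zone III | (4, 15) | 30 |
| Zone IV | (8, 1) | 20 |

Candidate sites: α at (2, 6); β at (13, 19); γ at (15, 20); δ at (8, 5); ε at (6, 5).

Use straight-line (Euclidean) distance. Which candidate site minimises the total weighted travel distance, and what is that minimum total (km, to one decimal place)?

δ, total 568.5 km

Total weighted distance at each candidate:
  α (2, 6): total = 701.1
  β (13, 19): total = 923.3
  γ (15, 20): total = 1067.0
  δ (8, 5): total = 568.5
  ε (6, 5): total = 591.3
Minimum is at δ with total 568.5 km.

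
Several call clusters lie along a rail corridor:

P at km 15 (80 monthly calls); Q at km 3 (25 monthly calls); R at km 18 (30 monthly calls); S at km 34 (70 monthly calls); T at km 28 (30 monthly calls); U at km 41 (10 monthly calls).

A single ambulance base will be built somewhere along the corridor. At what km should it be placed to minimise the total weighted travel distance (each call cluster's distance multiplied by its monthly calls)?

For a sum of weighted absolute distances on a line, the optimum is the weighted median (not the mean). Total weight W = 245; half-weight = 122.5.
Sort by position and accumulate weight:
  km 3 (Q, w=25) → cum 25
  km 15 (P, w=80) → cum 105
  km 18 (R, w=30) → cum 135  ≥ 122.5 → median here
  km 28 (T, w=30) → cum 165
  km 34 (S, w=70) → cum 235
  km 41 (U, w=10) → cum 245
Optimal location: km 18.

x = 18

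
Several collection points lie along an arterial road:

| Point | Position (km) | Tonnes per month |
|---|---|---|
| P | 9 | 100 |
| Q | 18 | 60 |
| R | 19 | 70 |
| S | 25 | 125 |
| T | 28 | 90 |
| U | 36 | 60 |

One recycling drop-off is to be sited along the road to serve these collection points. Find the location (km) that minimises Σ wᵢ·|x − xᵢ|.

x = 25

For a sum of weighted absolute distances on a line, the optimum is the weighted median (not the mean). Total weight W = 505; half-weight = 252.5.
Sort by position and accumulate weight:
  km 9 (P, w=100) → cum 100
  km 18 (Q, w=60) → cum 160
  km 19 (R, w=70) → cum 230
  km 25 (S, w=125) → cum 355  ≥ 252.5 → median here
  km 28 (T, w=90) → cum 445
  km 36 (U, w=60) → cum 505
Optimal location: km 25.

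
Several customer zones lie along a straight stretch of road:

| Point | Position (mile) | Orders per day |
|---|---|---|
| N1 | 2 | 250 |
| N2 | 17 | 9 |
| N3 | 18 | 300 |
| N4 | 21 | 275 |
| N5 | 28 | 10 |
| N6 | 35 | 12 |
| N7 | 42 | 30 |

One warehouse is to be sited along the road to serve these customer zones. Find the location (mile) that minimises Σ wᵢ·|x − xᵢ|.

For a sum of weighted absolute distances on a line, the optimum is the weighted median (not the mean). Total weight W = 886; half-weight = 443.
Sort by position and accumulate weight:
  mile 2 (N1, w=250) → cum 250
  mile 17 (N2, w=9) → cum 259
  mile 18 (N3, w=300) → cum 559  ≥ 443 → median here
  mile 21 (N4, w=275) → cum 834
  mile 28 (N5, w=10) → cum 844
  mile 35 (N6, w=12) → cum 856
  mile 42 (N7, w=30) → cum 886
Optimal location: mile 18.

x = 18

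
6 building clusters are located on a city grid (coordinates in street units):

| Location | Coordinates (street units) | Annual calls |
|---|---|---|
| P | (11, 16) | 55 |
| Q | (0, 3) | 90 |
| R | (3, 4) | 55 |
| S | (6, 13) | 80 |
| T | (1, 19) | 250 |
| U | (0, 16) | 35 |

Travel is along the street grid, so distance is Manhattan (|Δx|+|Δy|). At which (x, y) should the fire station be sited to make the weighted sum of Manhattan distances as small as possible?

(1, 16)

Manhattan distance separates: Σwᵢ(|x−xᵢ|+|y−yᵢ|) = Σwᵢ|x−xᵢ| + Σwᵢ|y−yᵢ|, so x and y are optimised independently as 1-D weighted medians.
Total weight W = 565; half = 282.5.
x-coordinate, sorted with cumulative weight:
  x=0 (Q, w=90) cum 90
  x=0 (U, w=35) cum 125
  x=1 (T, w=250) cum 375  ← median
  x=3 (R, w=55) cum 430
  x=6 (S, w=80) cum 510
  x=11 (P, w=55) cum 565
⇒ x* = 1
y-coordinate, sorted with cumulative weight:
  y=3 (Q, w=90) cum 90
  y=4 (R, w=55) cum 145
  y=13 (S, w=80) cum 225
  y=16 (P, w=55) cum 280
  y=16 (U, w=35) cum 315  ← median
  y=19 (T, w=250) cum 565
⇒ y* = 16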